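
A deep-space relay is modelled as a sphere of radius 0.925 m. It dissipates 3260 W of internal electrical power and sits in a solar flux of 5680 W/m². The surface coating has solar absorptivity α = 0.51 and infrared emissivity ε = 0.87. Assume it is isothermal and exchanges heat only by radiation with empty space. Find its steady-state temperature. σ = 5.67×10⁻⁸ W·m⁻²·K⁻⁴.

T ≈ 380 K

At steady state, absorbed solar power + internal power = radiated power.
Absorbed: α·S·A_cross = 0.51·5680·2.688 = 7787 W (cross-section πr²).
Total input = 7787 + 3260 = 11050 W.
Radiated: εσ·A_surf·T⁴ with A_surf = 4πr² = 10.75 m².
T⁴ = 11050/(0.87·5.67×10⁻⁸·10.75) = 2.083×10¹⁰ K⁴.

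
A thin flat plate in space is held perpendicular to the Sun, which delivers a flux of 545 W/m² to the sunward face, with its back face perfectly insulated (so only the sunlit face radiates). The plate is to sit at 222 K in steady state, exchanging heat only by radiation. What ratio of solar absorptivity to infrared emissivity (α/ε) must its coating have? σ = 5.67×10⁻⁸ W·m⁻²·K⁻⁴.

Balance: αS·A = εσ·1A·T⁴ ⇒ α/ε = σT⁴/S.
α/ε = 5.67×10⁻⁸·(222)⁴/545 = 5.67×10⁻⁸·2.429×10⁹/545.

α/ε ≈ 0.253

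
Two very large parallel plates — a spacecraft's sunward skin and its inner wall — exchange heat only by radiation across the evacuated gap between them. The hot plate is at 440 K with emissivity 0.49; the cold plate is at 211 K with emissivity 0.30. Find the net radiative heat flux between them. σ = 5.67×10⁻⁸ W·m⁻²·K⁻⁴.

For two infinite grey parallel plates, q = σ(T₁⁴ − T₂⁴)/(1/ε₁ + 1/ε₂ − 1).
T₁⁴ − T₂⁴ = 3.748×10¹⁰ − 1.982×10⁹ = 3.550×10¹⁰ K⁴.
1/ε₁ + 1/ε₂ − 1 = 2.041 + 3.333 − 1 = 4.374.
q = 5.67×10⁻⁸ × 3.550×10¹⁰ / 4.374.

q ≈ 460 W/m²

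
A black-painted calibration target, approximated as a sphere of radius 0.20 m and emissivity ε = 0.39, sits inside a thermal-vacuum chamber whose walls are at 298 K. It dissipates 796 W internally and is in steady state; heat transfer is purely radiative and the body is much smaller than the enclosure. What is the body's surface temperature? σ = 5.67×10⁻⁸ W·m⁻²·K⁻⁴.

T ≈ 531 K

For a small grey body in a large enclosure, net radiated power = εσA(T⁴ − T_w⁴).
Steady state: P = εσA(T⁴ − T_w⁴) with A = 4πr² = 0.5027 m².
T⁴ = P/(εσA) + T_w⁴ = 796/(0.39·5.67×10⁻⁸·0.5027) + (298)⁴
    = 7.161×10¹⁰ + 7.886×10⁹ = 7.950×10¹⁰ K⁴.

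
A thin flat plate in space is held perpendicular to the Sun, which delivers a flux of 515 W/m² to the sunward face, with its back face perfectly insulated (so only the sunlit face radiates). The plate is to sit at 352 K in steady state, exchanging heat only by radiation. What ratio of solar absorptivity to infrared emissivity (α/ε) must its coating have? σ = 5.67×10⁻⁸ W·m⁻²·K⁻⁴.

α/ε ≈ 1.69

Balance: αS·A = εσ·1A·T⁴ ⇒ α/ε = σT⁴/S.
α/ε = 5.67×10⁻⁸·(352)⁴/515 = 5.67×10⁻⁸·1.535×10¹⁰/515.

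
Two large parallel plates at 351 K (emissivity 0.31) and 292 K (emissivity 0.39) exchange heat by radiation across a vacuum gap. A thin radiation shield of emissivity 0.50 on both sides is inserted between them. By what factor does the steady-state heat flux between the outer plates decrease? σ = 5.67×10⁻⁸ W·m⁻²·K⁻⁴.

factor ≈ 1.63

Without shield: q₀ = σΔ(T⁴)/(1/ε₁+1/ε₂−1) with denominator 4.790.
With shield the two gaps are in series; the resistances add: (1/ε₁+1/ε_s−1)+(1/ε_s+1/ε₂−1) = 4.226+3.564 = 7.790.
Heat-flux ratio q₀/q = 7.790/4.790.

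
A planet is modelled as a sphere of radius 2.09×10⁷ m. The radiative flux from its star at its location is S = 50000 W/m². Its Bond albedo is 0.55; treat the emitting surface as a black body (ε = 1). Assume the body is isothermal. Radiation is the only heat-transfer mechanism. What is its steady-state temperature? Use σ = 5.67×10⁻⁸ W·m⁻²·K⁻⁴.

At equilibrium, absorbed power = emitted power.
Absorbing cross-section = πr² = 1.372×10¹⁵ m²; emitting surface = 4πr² = 5.489×10¹⁵ m² (ratio 4).
(1−a)S·A_cross = εσ·A_surf·T⁴  ⇒  T⁴ = (1−a)S/(4σ).
T⁴ = 0.450·50000/(4·5.67×10⁻⁸) = 9.921×10¹⁰ K⁴.
T = (9.921×10¹⁰)^(1/4).

T ≈ 561 K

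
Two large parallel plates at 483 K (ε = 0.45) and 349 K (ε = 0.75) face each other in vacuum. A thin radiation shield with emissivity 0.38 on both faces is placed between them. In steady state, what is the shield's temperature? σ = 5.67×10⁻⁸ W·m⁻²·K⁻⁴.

In steady state the net flux on the hot side equals that on the cold side.
σ(T₁⁴−T_s⁴)/D₁ = σ(T_s⁴−T₂⁴)/D₂, with D₁ = 1/ε₁+1/ε_s−1 = 3.854, D₂ = 1/ε_s+1/ε₂−1 = 2.965.
Solve for T_s⁴: T_s⁴ = (D₂·T₁⁴ + D₁·T₂⁴)/(D₁+D₂) = 3.205×10¹⁰ K⁴.

T_s ≈ 423 K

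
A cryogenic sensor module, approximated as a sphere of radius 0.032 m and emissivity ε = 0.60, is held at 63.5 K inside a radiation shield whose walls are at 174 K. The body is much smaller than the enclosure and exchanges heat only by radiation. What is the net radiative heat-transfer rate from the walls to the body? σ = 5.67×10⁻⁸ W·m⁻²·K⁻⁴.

P_net ≈ 0.394 W

For a small grey body in a large enclosure: P_net = εσA(T_body⁴ − T_wall⁴).
A = 4πr² = 0.01287 m²; T_body⁴ − T_wall⁴ = 1.626×10⁷ − 9.166×10⁸ = -9.004×10⁸ K⁴.
|P_net| = 0.60·5.67×10⁻⁸·0.01287·9.004×10⁸.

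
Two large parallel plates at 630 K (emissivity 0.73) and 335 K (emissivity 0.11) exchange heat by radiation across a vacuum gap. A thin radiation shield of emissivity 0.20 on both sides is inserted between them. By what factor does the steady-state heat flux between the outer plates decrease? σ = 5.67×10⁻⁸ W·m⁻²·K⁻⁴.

factor ≈ 1.95

Without shield: q₀ = σΔ(T⁴)/(1/ε₁+1/ε₂−1) with denominator 9.461.
With shield the two gaps are in series; the resistances add: (1/ε₁+1/ε_s−1)+(1/ε_s+1/ε₂−1) = 5.370+13.09 = 18.46.
Heat-flux ratio q₀/q = 18.46/9.461.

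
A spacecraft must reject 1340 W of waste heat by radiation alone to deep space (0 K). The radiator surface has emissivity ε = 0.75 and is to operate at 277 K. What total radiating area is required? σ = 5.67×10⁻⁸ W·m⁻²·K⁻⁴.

P = εσA T⁴ ⇒ A = P/(εσT⁴).
T⁴ = 5.887×10⁹ K⁴.
A = 1340/(0.75 × 5.67×10⁻⁸ × 5.887×10⁹).

A ≈ 5.35 m²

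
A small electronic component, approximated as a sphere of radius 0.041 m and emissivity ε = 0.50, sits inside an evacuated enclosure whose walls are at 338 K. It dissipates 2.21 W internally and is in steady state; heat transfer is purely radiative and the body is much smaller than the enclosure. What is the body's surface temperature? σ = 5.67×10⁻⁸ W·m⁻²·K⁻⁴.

T ≈ 360 K

For a small grey body in a large enclosure, net radiated power = εσA(T⁴ − T_w⁴).
Steady state: P = εσA(T⁴ − T_w⁴) with A = 4πr² = 0.02112 m².
T⁴ = P/(εσA) + T_w⁴ = 2.21/(0.50·5.67×10⁻⁸·0.02112) + (338)⁴
    = 3.690×10⁹ + 1.305×10¹⁰ = 1.674×10¹⁰ K⁴.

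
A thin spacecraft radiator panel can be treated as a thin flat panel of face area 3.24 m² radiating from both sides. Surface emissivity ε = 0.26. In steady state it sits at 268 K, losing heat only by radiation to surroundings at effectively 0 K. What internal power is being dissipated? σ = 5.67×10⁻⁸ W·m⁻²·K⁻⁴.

Steady state: P = εσA T⁴.
A = 2·3.24 = 6.480 m²; T⁴ = (268)⁴ = 5.159×10⁹ K⁴.
P = 0.26 × 5.67×10⁻⁸ × 6.480 × 5.159×10⁹.

P ≈ 493 W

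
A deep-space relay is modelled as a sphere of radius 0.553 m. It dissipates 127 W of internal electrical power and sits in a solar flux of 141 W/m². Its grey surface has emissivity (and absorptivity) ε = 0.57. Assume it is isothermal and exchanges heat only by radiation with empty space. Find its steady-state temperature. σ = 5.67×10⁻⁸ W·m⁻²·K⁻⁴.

At steady state, absorbed solar power + internal power = radiated power.
Absorbed: α·S·A_cross = 0.57·141·0.9607 = 77.21 W (cross-section πr²).
Total input = 77.21 + 127 = 204.2 W.
Radiated: εσ·A_surf·T⁴ with A_surf = 4πr² = 3.843 m².
T⁴ = 204.2/(0.57·5.67×10⁻⁸·3.843) = 1.644×10⁹ K⁴.

T ≈ 201 K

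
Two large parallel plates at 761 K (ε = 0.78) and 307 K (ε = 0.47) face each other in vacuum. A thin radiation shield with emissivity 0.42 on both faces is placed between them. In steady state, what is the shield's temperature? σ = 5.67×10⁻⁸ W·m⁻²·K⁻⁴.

T_s ≈ 664 K

In steady state the net flux on the hot side equals that on the cold side.
σ(T₁⁴−T_s⁴)/D₁ = σ(T_s⁴−T₂⁴)/D₂, with D₁ = 1/ε₁+1/ε_s−1 = 2.663, D₂ = 1/ε_s+1/ε₂−1 = 3.509.
Solve for T_s⁴: T_s⁴ = (D₂·T₁⁴ + D₁·T₂⁴)/(D₁+D₂) = 1.945×10¹¹ K⁴.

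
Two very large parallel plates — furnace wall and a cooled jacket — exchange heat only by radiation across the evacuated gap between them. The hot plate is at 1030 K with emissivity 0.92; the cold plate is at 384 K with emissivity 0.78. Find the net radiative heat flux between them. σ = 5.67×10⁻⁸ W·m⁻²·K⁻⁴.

For two infinite grey parallel plates, q = σ(T₁⁴ − T₂⁴)/(1/ε₁ + 1/ε₂ − 1).
T₁⁴ − T₂⁴ = 1.126×10¹² − 2.174×10¹⁰ = 1.104×10¹² K⁴.
1/ε₁ + 1/ε₂ − 1 = 1.087 + 1.282 − 1 = 1.369.
q = 5.67×10⁻⁸ × 1.104×10¹² / 1.369.

q ≈ 45700 W/m²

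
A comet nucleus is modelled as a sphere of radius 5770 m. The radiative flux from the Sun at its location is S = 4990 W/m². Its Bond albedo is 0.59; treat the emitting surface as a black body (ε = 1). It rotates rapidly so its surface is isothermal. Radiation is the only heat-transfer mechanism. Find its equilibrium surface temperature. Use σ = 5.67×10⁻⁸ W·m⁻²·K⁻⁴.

T ≈ 308 K

At equilibrium, absorbed power = emitted power.
Absorbing cross-section = πr² = 1.046×10⁸ m²; emitting surface = 4πr² = 4.184×10⁸ m² (ratio 4).
(1−a)S·A_cross = εσ·A_surf·T⁴  ⇒  T⁴ = (1−a)S/(4σ).
T⁴ = 0.410·4990/(4·5.67×10⁻⁸) = 9.021×10⁹ K⁴.
T = (9.021×10⁹)^(1/4).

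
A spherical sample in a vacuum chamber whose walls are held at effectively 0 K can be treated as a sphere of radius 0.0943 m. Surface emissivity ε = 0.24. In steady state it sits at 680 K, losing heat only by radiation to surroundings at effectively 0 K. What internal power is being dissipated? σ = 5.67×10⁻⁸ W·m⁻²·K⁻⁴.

P ≈ 325 W

Steady state: P = εσA T⁴.
A = 4πr² = 0.1117 m²; T⁴ = (680)⁴ = 2.138×10¹¹ K⁴.
P = 0.24 × 5.67×10⁻⁸ × 0.1117 × 2.138×10¹¹.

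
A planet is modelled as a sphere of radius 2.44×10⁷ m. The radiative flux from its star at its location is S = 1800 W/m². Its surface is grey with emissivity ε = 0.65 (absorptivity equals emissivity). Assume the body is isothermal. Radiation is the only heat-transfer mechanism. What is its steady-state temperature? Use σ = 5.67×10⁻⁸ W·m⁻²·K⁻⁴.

T ≈ 298 K

At equilibrium, absorbed power = emitted power.
Absorbing cross-section = πr² = 1.870×10¹⁵ m²; emitting surface = 4πr² = 7.482×10¹⁵ m² (ratio 4).
εS·A_cross = εσ·A_surf·T⁴  ⇒  T⁴ = S/(4σ)   (ε cancels).
T⁴ = 1800/(4·5.67×10⁻⁸) = 7.937×10⁹ K⁴.
T = (7.937×10⁹)^(1/4).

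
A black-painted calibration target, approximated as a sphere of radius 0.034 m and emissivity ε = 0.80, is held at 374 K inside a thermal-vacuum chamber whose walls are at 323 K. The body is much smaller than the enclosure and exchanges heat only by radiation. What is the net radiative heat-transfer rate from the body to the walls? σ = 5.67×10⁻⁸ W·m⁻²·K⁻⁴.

For a small grey body in a large enclosure: P_net = εσA(T_body⁴ − T_wall⁴).
A = 4πr² = 0.01453 m²; T_body⁴ − T_wall⁴ = 1.957×10¹⁰ − 1.088×10¹⁰ = 8.681×10⁹ K⁴.
|P_net| = 0.80·5.67×10⁻⁸·0.01453·8.681×10⁹.

P_net ≈ 5.72 W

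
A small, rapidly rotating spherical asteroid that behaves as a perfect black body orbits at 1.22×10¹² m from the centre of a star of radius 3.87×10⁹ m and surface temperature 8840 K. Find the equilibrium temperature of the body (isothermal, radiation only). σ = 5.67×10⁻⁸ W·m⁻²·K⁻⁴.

T ≈ 352 K

The star's surface emits σT_*⁴; at distance d the flux is S = σT_*⁴(R_*/d)².
S = 5.67×10⁻⁸·(8840)⁴·(3.87×10⁹/1.22×10¹²)² = 3484 W/m².
For an isothermal sphere T⁴ = (1−a)S/(4σ) = 1.536×10¹⁰ K⁴.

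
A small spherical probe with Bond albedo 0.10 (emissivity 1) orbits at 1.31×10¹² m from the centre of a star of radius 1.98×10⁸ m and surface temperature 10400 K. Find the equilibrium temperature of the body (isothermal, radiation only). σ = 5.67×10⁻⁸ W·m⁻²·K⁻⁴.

T ≈ 88.1 K

The star's surface emits σT_*⁴; at distance d the flux is S = σT_*⁴(R_*/d)².
S = 5.67×10⁻⁸·(10400)⁴·(1.98×10⁸/1.31×10¹²)² = 15.15 W/m².
For an isothermal sphere T⁴ = (1−a)S/(4σ) = 6.013×10⁷ K⁴.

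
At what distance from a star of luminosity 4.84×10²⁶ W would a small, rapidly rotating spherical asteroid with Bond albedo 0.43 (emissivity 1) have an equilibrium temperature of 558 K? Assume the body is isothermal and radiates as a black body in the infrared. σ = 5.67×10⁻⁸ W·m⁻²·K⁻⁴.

For an isothermal black-emitting sphere, (1−a)S·πr² = σ·4πr²·T⁴ ⇒ S = 4σT⁴/(1−a).
S = 4·5.67×10⁻⁸·(558)⁴/0.570 = 38570 W/m².
Flux falls as S = L/(4πd²), so d = √(L/(4πS)) = √(4.84×10²⁶/(4π·38570)).

d ≈ 3.16×10¹⁰ m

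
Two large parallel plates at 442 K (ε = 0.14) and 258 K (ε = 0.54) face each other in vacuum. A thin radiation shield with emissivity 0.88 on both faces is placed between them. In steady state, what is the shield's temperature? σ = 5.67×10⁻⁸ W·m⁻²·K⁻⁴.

T_s ≈ 329 K

In steady state the net flux on the hot side equals that on the cold side.
σ(T₁⁴−T_s⁴)/D₁ = σ(T_s⁴−T₂⁴)/D₂, with D₁ = 1/ε₁+1/ε_s−1 = 7.279, D₂ = 1/ε_s+1/ε₂−1 = 1.988.
Solve for T_s⁴: T_s⁴ = (D₂·T₁⁴ + D₁·T₂⁴)/(D₁+D₂) = 1.167×10¹⁰ K⁴.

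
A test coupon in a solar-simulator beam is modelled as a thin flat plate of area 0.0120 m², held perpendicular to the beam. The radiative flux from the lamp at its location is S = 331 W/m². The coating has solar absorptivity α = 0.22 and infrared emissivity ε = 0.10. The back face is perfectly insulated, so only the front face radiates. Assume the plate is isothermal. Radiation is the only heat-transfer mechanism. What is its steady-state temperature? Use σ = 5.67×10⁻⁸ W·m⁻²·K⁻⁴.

T ≈ 337 K

At equilibrium, absorbed power = emitted power.
Absorbing cross-section = A = 0.01200 m²; emitting surface = A = 0.01200 m² (ratio 1).
αS·A_cross = εσ·A_surf·T⁴  ⇒  T⁴ = αS/(ε·1σ).
T⁴ = 0.220·331/(0.10·1·5.67×10⁻⁸) = 1.284×10¹⁰ K⁴.
T = (1.284×10¹⁰)^(1/4).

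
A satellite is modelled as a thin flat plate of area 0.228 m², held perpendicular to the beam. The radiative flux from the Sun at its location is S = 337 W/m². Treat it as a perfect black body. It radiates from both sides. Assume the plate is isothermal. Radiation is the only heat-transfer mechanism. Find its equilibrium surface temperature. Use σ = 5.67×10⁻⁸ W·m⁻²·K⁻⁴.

At equilibrium, absorbed power = emitted power.
Absorbing cross-section = A = 0.2280 m²; emitting surface = 2A = 0.4560 m² (ratio 2).
S·A_cross = εσ·A_surf·T⁴  ⇒  T⁴ = S/(2σ).
T⁴ = 1.00·337/(2·5.67×10⁻⁸) = 2.972×10⁹ K⁴.
T = (2.972×10⁹)^(1/4).

T ≈ 233 K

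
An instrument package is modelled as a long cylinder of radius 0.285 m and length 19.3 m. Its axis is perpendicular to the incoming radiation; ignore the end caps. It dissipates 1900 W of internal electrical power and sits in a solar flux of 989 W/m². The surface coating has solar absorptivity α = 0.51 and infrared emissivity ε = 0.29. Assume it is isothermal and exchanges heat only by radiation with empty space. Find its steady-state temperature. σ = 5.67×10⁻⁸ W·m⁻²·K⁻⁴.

At steady state, absorbed solar power + internal power = radiated power.
Absorbed: α·S·A_cross = 0.51·989·11.00 = 5549 W (cross-section 2rL).
Total input = 5549 + 1900 = 7449 W.
Radiated: εσ·A_surf·T⁴ with A_surf = 2πrL = 34.56 m².
T⁴ = 7449/(0.29·5.67×10⁻⁸·34.56) = 1.311×10¹⁰ K⁴.

T ≈ 338 K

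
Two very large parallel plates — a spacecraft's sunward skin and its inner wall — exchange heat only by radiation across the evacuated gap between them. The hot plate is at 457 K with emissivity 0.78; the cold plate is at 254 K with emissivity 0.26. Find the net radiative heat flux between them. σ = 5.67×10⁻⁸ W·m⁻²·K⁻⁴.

q ≈ 542 W/m²

For two infinite grey parallel plates, q = σ(T₁⁴ − T₂⁴)/(1/ε₁ + 1/ε₂ − 1).
T₁⁴ − T₂⁴ = 4.362×10¹⁰ − 4.162×10⁹ = 3.946×10¹⁰ K⁴.
1/ε₁ + 1/ε₂ − 1 = 1.282 + 3.846 − 1 = 4.128.
q = 5.67×10⁻⁸ × 3.946×10¹⁰ / 4.128.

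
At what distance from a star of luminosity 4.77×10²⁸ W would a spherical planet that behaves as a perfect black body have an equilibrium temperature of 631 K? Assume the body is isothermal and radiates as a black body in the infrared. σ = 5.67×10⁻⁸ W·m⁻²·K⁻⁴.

For an isothermal black-emitting sphere, (1−a)S·πr² = σ·4πr²·T⁴ ⇒ S = 4σT⁴/(1−a).
S = 4·5.67×10⁻⁸·(631)⁴/1.00 = 35960 W/m².
Flux falls as S = L/(4πd²), so d = √(L/(4πS)) = √(4.77×10²⁸/(4π·35960)).

d ≈ 3.25×10¹¹ m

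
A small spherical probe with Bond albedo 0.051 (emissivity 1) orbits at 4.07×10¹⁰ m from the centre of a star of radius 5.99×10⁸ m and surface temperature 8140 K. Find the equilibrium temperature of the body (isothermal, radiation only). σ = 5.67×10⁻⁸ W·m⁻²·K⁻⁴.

The star's surface emits σT_*⁴; at distance d the flux is S = σT_*⁴(R_*/d)².
S = 5.67×10⁻⁸·(8140)⁴·(5.99×10⁸/4.07×10¹⁰)² = 53920 W/m².
For an isothermal sphere T⁴ = (1−a)S/(4σ) = 2.256×10¹¹ K⁴.

T ≈ 689 K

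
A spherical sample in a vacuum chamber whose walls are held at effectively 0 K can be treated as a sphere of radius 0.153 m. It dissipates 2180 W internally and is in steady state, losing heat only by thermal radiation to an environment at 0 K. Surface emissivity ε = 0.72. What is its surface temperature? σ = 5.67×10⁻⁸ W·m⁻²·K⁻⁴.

Steady state: internal power = radiated power, P = εσA T⁴.
Radiating area A = 4πr² = 0.2942 m².
T⁴ = P/(εσA) = 2180/(0.72·5.67×10⁻⁸·0.2942) = 1.815×10¹¹ K⁴.
T = (1.815×10¹¹)^(1/4).

T ≈ 653 K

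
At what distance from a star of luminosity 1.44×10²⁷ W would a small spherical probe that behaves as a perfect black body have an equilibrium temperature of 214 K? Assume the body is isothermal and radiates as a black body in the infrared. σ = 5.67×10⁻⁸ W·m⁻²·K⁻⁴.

d ≈ 4.91×10¹¹ m

For an isothermal black-emitting sphere, (1−a)S·πr² = σ·4πr²·T⁴ ⇒ S = 4σT⁴/(1−a).
S = 4·5.67×10⁻⁸·(214)⁴/1.00 = 475.7 W/m².
Flux falls as S = L/(4πd²), so d = √(L/(4πS)) = √(1.44×10²⁷/(4π·475.7)).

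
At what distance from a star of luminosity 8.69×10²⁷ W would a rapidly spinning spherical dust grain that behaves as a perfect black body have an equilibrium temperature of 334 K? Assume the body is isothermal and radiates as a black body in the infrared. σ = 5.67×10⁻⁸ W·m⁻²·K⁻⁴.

For an isothermal black-emitting sphere, (1−a)S·πr² = σ·4πr²·T⁴ ⇒ S = 4σT⁴/(1−a).
S = 4·5.67×10⁻⁸·(334)⁴/1.00 = 2822 W/m².
Flux falls as S = L/(4πd²), so d = √(L/(4πS)) = √(8.69×10²⁷/(4π·2822)).

d ≈ 4.95×10¹¹ m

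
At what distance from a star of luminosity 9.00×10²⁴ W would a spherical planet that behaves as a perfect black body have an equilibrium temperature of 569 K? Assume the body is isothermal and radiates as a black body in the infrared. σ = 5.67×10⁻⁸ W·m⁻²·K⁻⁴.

d ≈ 5.49×10⁹ m

For an isothermal black-emitting sphere, (1−a)S·πr² = σ·4πr²·T⁴ ⇒ S = 4σT⁴/(1−a).
S = 4·5.67×10⁻⁸·(569)⁴/1.00 = 23770 W/m².
Flux falls as S = L/(4πd²), so d = √(L/(4πS)) = √(9.00×10²⁴/(4π·23770)).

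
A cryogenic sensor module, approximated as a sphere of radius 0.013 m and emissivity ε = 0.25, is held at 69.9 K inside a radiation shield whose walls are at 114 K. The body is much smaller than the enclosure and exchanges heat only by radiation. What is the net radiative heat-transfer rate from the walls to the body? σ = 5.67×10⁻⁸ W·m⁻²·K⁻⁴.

P_net ≈ 0.00437 W

For a small grey body in a large enclosure: P_net = εσA(T_body⁴ − T_wall⁴).
A = 4πr² = 0.002124 m²; T_body⁴ − T_wall⁴ = 2.387×10⁷ − 1.689×10⁸ = -1.450×10⁸ K⁴.
|P_net| = 0.25·5.67×10⁻⁸·0.002124·1.450×10⁸.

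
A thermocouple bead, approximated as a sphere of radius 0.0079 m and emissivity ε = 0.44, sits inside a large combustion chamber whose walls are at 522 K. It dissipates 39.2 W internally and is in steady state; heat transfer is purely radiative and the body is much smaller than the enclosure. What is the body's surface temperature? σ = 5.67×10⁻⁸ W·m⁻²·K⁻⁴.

T ≈ 1200 K

For a small grey body in a large enclosure, net radiated power = εσA(T⁴ − T_w⁴).
Steady state: P = εσA(T⁴ − T_w⁴) with A = 4πr² = 7.843×10⁻⁴ m².
T⁴ = P/(εσA) + T_w⁴ = 39.2/(0.44·5.67×10⁻⁸·7.843×10⁻⁴) + (522)⁴
    = 2.003×10¹² + 7.425×10¹⁰ = 2.078×10¹² K⁴.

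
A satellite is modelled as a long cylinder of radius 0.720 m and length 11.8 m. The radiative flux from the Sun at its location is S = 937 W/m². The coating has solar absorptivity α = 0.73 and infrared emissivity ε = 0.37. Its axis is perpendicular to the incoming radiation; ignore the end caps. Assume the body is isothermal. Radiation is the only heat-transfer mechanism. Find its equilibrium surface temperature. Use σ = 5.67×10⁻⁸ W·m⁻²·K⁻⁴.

T ≈ 319 K

At equilibrium, absorbed power = emitted power.
Absorbing cross-section = 2rL = 16.99 m²; emitting surface = 2πrL = 53.38 m² (ratio π).
αS·A_cross = εσ·A_surf·T⁴  ⇒  T⁴ = αS/(ε·πσ).
T⁴ = 0.730·937/(0.37·π·5.67×10⁻⁸) = 1.038×10¹⁰ K⁴.
T = (1.038×10¹⁰)^(1/4).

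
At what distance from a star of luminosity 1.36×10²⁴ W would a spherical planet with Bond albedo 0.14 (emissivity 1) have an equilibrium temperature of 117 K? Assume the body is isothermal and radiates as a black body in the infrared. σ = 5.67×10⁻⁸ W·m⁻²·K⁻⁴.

d ≈ 4.68×10¹⁰ m

For an isothermal black-emitting sphere, (1−a)S·πr² = σ·4πr²·T⁴ ⇒ S = 4σT⁴/(1−a).
S = 4·5.67×10⁻⁸·(117)⁴/0.860 = 49.42 W/m².
Flux falls as S = L/(4πd²), so d = √(L/(4πS)) = √(1.36×10²⁴/(4π·49.42)).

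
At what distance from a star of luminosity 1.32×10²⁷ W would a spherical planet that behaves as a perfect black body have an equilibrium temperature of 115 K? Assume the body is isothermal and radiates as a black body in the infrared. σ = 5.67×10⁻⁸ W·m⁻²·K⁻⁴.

For an isothermal black-emitting sphere, (1−a)S·πr² = σ·4πr²·T⁴ ⇒ S = 4σT⁴/(1−a).
S = 4·5.67×10⁻⁸·(115)⁴/1.00 = 39.67 W/m².
Flux falls as S = L/(4πd²), so d = √(L/(4πS)) = √(1.32×10²⁷/(4π·39.67)).

d ≈ 1.63×10¹² m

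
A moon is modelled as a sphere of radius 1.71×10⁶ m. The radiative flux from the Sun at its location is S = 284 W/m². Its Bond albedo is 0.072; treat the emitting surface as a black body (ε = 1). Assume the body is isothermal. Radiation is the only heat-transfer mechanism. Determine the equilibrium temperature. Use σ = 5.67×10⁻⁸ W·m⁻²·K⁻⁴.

At equilibrium, absorbed power = emitted power.
Absorbing cross-section = πr² = 9.186×10¹² m²; emitting surface = 4πr² = 3.675×10¹³ m² (ratio 4).
(1−a)S·A_cross = εσ·A_surf·T⁴  ⇒  T⁴ = (1−a)S/(4σ).
T⁴ = 0.928·284/(4·5.67×10⁻⁸) = 1.162×10⁹ K⁴.
T = (1.162×10⁹)^(1/4).

T ≈ 185 K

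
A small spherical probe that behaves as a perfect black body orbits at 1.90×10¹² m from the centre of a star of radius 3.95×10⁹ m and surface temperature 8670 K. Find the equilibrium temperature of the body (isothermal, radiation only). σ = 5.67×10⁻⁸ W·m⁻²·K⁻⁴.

The star's surface emits σT_*⁴; at distance d the flux is S = σT_*⁴(R_*/d)².
S = 5.67×10⁻⁸·(8670)⁴·(3.95×10⁹/1.90×10¹²)² = 1385 W/m².
For an isothermal sphere T⁴ = (1−a)S/(4σ) = 6.105×10⁹ K⁴.

T ≈ 280 K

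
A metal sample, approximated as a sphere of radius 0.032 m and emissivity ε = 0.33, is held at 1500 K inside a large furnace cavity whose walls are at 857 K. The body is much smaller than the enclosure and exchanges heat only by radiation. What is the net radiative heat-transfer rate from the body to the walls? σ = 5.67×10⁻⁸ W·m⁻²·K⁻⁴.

For a small grey body in a large enclosure: P_net = εσA(T_body⁴ − T_wall⁴).
A = 4πr² = 0.01287 m²; T_body⁴ − T_wall⁴ = 5.062×10¹² − 5.394×10¹¹ = 4.523×10¹² K⁴.
|P_net| = 0.33·5.67×10⁻⁸·0.01287·4.523×10¹².

P_net ≈ 1090 W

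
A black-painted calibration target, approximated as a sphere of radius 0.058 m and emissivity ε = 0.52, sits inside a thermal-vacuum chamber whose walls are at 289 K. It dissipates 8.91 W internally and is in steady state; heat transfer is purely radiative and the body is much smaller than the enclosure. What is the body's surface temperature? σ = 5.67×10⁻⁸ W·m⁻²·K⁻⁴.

T ≈ 345 K

For a small grey body in a large enclosure, net radiated power = εσA(T⁴ − T_w⁴).
Steady state: P = εσA(T⁴ − T_w⁴) with A = 4πr² = 0.04227 m².
T⁴ = P/(εσA) + T_w⁴ = 8.91/(0.52·5.67×10⁻⁸·0.04227) + (289)⁴
    = 7.149×10⁹ + 6.976×10⁹ = 1.412×10¹⁰ K⁴.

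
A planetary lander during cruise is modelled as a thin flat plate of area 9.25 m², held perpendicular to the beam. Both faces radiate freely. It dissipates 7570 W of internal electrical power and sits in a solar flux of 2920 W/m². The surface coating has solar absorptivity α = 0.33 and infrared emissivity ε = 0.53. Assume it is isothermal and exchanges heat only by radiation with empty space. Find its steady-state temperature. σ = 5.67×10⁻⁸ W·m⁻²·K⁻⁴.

At steady state, absorbed solar power + internal power = radiated power.
Absorbed: α·S·A_cross = 0.33·2920·9.250 = 8913 W (cross-section A).
Total input = 8913 + 7570 = 16480 W.
Radiated: εσ·A_surf·T⁴ with A_surf = 2A = 18.50 m².
T⁴ = 16480/(0.53·5.67×10⁻⁸·18.50) = 2.965×10¹⁰ K⁴.

T ≈ 415 K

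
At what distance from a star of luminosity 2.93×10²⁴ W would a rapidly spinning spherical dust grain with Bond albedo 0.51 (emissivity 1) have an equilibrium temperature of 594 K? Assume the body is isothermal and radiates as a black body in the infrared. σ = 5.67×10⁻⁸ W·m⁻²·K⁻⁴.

d ≈ 2.01×10⁹ m

For an isothermal black-emitting sphere, (1−a)S·πr² = σ·4πr²·T⁴ ⇒ S = 4σT⁴/(1−a).
S = 4·5.67×10⁻⁸·(594)⁴/0.490 = 57620 W/m².
Flux falls as S = L/(4πd²), so d = √(L/(4πS)) = √(2.93×10²⁴/(4π·57620)).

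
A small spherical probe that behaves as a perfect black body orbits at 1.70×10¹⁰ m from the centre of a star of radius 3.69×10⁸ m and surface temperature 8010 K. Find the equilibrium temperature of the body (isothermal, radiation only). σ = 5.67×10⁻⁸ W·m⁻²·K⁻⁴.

T ≈ 834 K

The star's surface emits σT_*⁴; at distance d the flux is S = σT_*⁴(R_*/d)².
S = 5.67×10⁻⁸·(8010)⁴·(3.69×10⁸/1.70×10¹⁰)² = 1.100×10⁵ W/m².
For an isothermal sphere T⁴ = (1−a)S/(4σ) = 4.849×10¹¹ K⁴.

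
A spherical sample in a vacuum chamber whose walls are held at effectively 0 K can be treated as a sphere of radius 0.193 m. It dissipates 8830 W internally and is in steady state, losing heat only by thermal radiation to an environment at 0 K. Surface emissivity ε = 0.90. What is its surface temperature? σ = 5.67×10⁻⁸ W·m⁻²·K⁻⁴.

T ≈ 780 K

Steady state: internal power = radiated power, P = εσA T⁴.
Radiating area A = 4πr² = 0.4681 m².
T⁴ = P/(εσA) = 8830/(0.90·5.67×10⁻⁸·0.4681) = 3.697×10¹¹ K⁴.
T = (3.697×10¹¹)^(1/4).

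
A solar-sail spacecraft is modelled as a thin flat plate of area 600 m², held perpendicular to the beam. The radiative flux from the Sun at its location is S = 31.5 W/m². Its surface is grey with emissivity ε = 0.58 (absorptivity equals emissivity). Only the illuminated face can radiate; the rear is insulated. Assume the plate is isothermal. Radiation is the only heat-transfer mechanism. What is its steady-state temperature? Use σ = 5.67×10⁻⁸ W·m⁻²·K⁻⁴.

At equilibrium, absorbed power = emitted power.
Absorbing cross-section = A = 600.0 m²; emitting surface = A = 600.0 m² (ratio 1).
εS·A_cross = εσ·A_surf·T⁴  ⇒  T⁴ = S/(1σ)   (ε cancels).
T⁴ = 31.5/(1·5.67×10⁻⁸) = 5.556×10⁸ K⁴.
T = (5.556×10⁸)^(1/4).

T ≈ 154 K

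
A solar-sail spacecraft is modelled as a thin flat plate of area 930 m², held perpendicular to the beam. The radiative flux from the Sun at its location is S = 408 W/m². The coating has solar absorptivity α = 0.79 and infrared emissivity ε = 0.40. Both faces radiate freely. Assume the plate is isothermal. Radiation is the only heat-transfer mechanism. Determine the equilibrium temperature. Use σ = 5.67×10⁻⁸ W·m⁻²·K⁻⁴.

At equilibrium, absorbed power = emitted power.
Absorbing cross-section = A = 930.0 m²; emitting surface = 2A = 1860 m² (ratio 2).
αS·A_cross = εσ·A_surf·T⁴  ⇒  T⁴ = αS/(ε·2σ).
T⁴ = 0.790·408/(0.40·2·5.67×10⁻⁸) = 7.106×10⁹ K⁴.
T = (7.106×10⁹)^(1/4).

T ≈ 290 K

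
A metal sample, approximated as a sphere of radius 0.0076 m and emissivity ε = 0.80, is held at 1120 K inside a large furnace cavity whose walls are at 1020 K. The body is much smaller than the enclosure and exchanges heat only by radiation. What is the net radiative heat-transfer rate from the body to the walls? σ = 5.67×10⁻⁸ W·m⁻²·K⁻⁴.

For a small grey body in a large enclosure: P_net = εσA(T_body⁴ − T_wall⁴).
A = 4πr² = 7.258×10⁻⁴ m²; T_body⁴ − T_wall⁴ = 1.574×10¹² − 1.082×10¹² = 4.911×10¹¹ K⁴.
|P_net| = 0.80·5.67×10⁻⁸·7.258×10⁻⁴·4.911×10¹¹.

P_net ≈ 16.2 W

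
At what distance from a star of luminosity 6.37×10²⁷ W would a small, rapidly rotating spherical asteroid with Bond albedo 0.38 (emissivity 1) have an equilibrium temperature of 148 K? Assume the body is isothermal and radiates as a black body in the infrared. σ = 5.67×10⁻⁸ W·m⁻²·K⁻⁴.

For an isothermal black-emitting sphere, (1−a)S·πr² = σ·4πr²·T⁴ ⇒ S = 4σT⁴/(1−a).
S = 4·5.67×10⁻⁸·(148)⁴/0.620 = 175.5 W/m².
Flux falls as S = L/(4πd²), so d = √(L/(4πS)) = √(6.37×10²⁷/(4π·175.5)).

d ≈ 1.70×10¹² m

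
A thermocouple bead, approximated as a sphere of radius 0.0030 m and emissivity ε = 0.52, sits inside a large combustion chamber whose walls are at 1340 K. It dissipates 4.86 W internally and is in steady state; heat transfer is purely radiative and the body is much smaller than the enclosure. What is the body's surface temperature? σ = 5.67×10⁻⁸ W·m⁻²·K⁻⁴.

For a small grey body in a large enclosure, net radiated power = εσA(T⁴ − T_w⁴).
Steady state: P = εσA(T⁴ − T_w⁴) with A = 4πr² = 1.131×10⁻⁴ m².
T⁴ = P/(εσA) + T_w⁴ = 4.86/(0.52·5.67×10⁻⁸·1.131×10⁻⁴) + (1340)⁴
    = 1.457×10¹² + 3.224×10¹² = 4.682×10¹² K⁴.

T ≈ 1470 K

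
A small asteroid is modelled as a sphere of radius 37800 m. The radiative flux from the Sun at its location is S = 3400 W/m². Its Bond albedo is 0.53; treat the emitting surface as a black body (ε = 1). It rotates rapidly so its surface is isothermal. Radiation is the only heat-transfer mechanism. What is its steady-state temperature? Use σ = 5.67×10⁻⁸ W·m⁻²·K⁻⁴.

At equilibrium, absorbed power = emitted power.
Absorbing cross-section = πr² = 4.489×10⁹ m²; emitting surface = 4πr² = 1.796×10¹⁰ m² (ratio 4).
(1−a)S·A_cross = εσ·A_surf·T⁴  ⇒  T⁴ = (1−a)S/(4σ).
T⁴ = 0.470·3400/(4·5.67×10⁻⁸) = 7.046×10⁹ K⁴.
T = (7.046×10⁹)^(1/4).

T ≈ 290 K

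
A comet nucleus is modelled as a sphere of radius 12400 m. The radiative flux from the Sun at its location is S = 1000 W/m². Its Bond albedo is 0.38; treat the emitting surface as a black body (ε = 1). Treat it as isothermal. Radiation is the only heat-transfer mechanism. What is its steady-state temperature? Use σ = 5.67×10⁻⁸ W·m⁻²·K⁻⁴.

At equilibrium, absorbed power = emitted power.
Absorbing cross-section = πr² = 4.831×10⁸ m²; emitting surface = 4πr² = 1.932×10⁹ m² (ratio 4).
(1−a)S·A_cross = εσ·A_surf·T⁴  ⇒  T⁴ = (1−a)S/(4σ).
T⁴ = 0.620·1000/(4·5.67×10⁻⁸) = 2.734×10⁹ K⁴.
T = (2.734×10⁹)^(1/4).

T ≈ 229 K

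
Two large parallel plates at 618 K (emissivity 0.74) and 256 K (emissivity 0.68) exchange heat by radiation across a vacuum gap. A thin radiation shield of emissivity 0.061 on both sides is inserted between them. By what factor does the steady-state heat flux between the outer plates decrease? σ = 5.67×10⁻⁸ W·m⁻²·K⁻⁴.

Without shield: q₀ = σΔ(T⁴)/(1/ε₁+1/ε₂−1) with denominator 1.822.
With shield the two gaps are in series; the resistances add: (1/ε₁+1/ε_s−1)+(1/ε_s+1/ε₂−1) = 16.74+16.86 = 33.61.
Heat-flux ratio q₀/q = 33.61/1.822.

factor ≈ 18.4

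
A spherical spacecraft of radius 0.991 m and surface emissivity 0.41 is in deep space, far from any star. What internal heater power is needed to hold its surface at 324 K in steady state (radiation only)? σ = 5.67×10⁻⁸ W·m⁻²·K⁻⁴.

P ≈ 3160 W

P = εσ·4πr²·T⁴.
4πr² = 12.34 m²; T⁴ = 1.102×10¹⁰ K⁴.
P = 0.41·5.67×10⁻⁸·12.34·1.102×10¹⁰.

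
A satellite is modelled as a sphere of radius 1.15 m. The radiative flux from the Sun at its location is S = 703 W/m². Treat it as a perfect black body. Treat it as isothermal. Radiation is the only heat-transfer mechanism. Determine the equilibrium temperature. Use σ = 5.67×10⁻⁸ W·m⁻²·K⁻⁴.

T ≈ 236 K

At equilibrium, absorbed power = emitted power.
Absorbing cross-section = πr² = 4.155 m²; emitting surface = 4πr² = 16.62 m² (ratio 4).
S·A_cross = εσ·A_surf·T⁴  ⇒  T⁴ = S/(4σ).
T⁴ = 1.00·703/(4·5.67×10⁻⁸) = 3.100×10⁹ K⁴.
T = (3.100×10⁹)^(1/4).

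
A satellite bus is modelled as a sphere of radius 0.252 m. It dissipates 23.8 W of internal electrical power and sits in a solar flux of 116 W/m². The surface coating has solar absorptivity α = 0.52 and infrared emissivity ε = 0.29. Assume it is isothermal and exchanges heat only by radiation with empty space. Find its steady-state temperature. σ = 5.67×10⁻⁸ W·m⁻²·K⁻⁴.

T ≈ 229 K

At steady state, absorbed solar power + internal power = radiated power.
Absorbed: α·S·A_cross = 0.52·116·0.1995 = 12.03 W (cross-section πr²).
Total input = 12.03 + 23.8 = 35.83 W.
Radiated: εσ·A_surf·T⁴ with A_surf = 4πr² = 0.7980 m².
T⁴ = 35.83/(0.29·5.67×10⁻⁸·0.7980) = 2.731×10⁹ K⁴.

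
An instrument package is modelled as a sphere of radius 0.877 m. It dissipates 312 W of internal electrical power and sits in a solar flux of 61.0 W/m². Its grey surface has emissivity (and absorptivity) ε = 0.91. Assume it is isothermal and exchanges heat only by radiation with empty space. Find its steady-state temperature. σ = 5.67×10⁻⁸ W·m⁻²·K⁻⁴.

T ≈ 173 K

At steady state, absorbed solar power + internal power = radiated power.
Absorbed: α·S·A_cross = 0.91·61.0·2.416 = 134.1 W (cross-section πr²).
Total input = 134.1 + 312 = 446.1 W.
Radiated: εσ·A_surf·T⁴ with A_surf = 4πr² = 9.665 m².
T⁴ = 446.1/(0.91·5.67×10⁻⁸·9.665) = 8.946×10⁸ K⁴.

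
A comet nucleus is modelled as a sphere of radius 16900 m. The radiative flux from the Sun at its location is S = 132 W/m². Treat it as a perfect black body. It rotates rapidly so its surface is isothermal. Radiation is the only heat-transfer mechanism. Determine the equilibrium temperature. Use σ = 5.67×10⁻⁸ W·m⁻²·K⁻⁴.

At equilibrium, absorbed power = emitted power.
Absorbing cross-section = πr² = 8.973×10⁸ m²; emitting surface = 4πr² = 3.589×10⁹ m² (ratio 4).
S·A_cross = εσ·A_surf·T⁴  ⇒  T⁴ = S/(4σ).
T⁴ = 1.00·132/(4·5.67×10⁻⁸) = 5.820×10⁸ K⁴.
T = (5.820×10⁸)^(1/4).

T ≈ 155 K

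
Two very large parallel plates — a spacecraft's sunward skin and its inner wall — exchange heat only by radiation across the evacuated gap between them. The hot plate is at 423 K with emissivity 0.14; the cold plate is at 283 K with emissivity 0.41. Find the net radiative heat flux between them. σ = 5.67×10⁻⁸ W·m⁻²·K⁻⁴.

q ≈ 169 W/m²

For two infinite grey parallel plates, q = σ(T₁⁴ − T₂⁴)/(1/ε₁ + 1/ε₂ − 1).
T₁⁴ − T₂⁴ = 3.202×10¹⁰ − 6.414×10⁹ = 2.560×10¹⁰ K⁴.
1/ε₁ + 1/ε₂ − 1 = 7.143 + 2.439 − 1 = 8.582.
q = 5.67×10⁻⁸ × 2.560×10¹⁰ / 8.582.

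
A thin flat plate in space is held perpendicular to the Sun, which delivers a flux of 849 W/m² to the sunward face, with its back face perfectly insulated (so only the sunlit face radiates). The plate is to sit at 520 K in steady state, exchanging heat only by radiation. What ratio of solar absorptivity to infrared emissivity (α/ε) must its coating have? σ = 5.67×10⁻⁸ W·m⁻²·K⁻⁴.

α/ε ≈ 4.88

Balance: αS·A = εσ·1A·T⁴ ⇒ α/ε = σT⁴/S.
α/ε = 5.67×10⁻⁸·(520)⁴/849 = 5.67×10⁻⁸·7.312×10¹⁰/849.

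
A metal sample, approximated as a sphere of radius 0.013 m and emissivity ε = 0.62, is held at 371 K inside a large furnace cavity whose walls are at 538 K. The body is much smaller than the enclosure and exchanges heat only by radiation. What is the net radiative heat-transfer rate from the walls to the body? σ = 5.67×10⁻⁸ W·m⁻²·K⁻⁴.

P_net ≈ 4.84 W

For a small grey body in a large enclosure: P_net = εσA(T_body⁴ − T_wall⁴).
A = 4πr² = 0.002124 m²; T_body⁴ − T_wall⁴ = 1.895×10¹⁰ − 8.378×10¹⁰ = -6.483×10¹⁰ K⁴.
|P_net| = 0.62·5.67×10⁻⁸·0.002124·6.483×10¹⁰.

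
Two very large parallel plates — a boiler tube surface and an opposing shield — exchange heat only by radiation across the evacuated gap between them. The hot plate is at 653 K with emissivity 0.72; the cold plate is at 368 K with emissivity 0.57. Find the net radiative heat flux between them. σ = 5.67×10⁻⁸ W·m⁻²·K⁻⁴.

For two infinite grey parallel plates, q = σ(T₁⁴ − T₂⁴)/(1/ε₁ + 1/ε₂ − 1).
T₁⁴ − T₂⁴ = 1.818×10¹¹ − 1.834×10¹⁰ = 1.635×10¹¹ K⁴.
1/ε₁ + 1/ε₂ − 1 = 1.389 + 1.754 − 1 = 2.143.
q = 5.67×10⁻⁸ × 1.635×10¹¹ / 2.143.

q ≈ 4320 W/m²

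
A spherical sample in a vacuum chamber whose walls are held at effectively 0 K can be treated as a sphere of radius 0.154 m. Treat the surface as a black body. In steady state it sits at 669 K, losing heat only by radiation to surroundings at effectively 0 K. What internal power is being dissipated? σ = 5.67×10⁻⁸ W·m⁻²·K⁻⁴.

Steady state: P = εσA T⁴.
A = 4πr² = 0.2980 m²; T⁴ = (669)⁴ = 2.003×10¹¹ K⁴.
P = 1.0 × 5.67×10⁻⁸ × 0.2980 × 2.003×10¹¹.

P ≈ 3380 W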